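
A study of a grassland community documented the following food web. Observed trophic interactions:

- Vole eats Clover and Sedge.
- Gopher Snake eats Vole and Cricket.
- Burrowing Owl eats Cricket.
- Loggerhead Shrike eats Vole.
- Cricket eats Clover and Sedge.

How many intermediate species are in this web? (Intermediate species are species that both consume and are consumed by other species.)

Intermediate species (has both prey and predators): Cricket, Vole.
Count: 2.

2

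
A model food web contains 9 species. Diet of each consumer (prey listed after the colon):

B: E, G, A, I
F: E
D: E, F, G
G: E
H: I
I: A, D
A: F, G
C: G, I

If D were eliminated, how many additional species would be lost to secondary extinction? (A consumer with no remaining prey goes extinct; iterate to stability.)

Remove D.
Every predator of it retains at least one other prey: I still has A.
No consumer loses all prey, so no secondary extinctions occur.

0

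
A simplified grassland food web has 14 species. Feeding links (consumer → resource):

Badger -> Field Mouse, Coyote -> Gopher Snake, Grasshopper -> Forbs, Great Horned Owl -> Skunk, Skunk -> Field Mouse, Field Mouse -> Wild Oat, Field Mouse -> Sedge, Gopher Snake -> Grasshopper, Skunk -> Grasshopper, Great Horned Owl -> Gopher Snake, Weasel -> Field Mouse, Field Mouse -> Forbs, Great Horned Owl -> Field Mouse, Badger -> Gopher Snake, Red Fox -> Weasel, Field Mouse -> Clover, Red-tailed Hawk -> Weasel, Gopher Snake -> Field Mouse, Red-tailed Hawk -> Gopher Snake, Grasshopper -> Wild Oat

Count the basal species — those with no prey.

4

Basal species (no prey listed): Wild Oat, Forbs, Sedge, Clover.
Count: 4.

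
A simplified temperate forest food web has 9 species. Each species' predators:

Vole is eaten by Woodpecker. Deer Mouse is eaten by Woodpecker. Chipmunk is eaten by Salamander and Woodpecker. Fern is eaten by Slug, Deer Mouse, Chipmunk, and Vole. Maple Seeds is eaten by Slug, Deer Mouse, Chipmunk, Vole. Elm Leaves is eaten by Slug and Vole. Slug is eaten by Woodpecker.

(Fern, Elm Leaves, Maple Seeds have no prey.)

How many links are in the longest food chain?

2 links

One longest chain: Fern → Chipmunk → Salamander.
It has 3 species and 2 links.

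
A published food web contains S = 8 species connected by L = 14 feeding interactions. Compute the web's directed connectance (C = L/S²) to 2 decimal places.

The web has S = 8 species and L = 14 feeding links.
C = L / S² = 14 / 64 = 0.2188 ≈ 0.22.

C = 0.22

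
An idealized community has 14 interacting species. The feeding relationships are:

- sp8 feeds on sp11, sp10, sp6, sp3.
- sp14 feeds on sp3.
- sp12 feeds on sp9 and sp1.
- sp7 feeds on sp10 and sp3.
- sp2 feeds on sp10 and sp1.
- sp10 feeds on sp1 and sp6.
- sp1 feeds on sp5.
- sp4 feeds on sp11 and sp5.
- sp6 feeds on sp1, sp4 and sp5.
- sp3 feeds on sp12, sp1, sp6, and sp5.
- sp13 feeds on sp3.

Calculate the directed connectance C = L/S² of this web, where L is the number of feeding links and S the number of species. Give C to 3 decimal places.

The web has S = 14 species and L = 24 feeding links.
C = L / S² = 24 / 196 = 0.1224 ≈ 0.122.

C = 0.122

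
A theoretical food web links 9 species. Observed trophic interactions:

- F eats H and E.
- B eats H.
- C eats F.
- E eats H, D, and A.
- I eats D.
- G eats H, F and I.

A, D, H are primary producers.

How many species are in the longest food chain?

4 species

One longest chain: A → E → F → C.
It has 4 species and 3 links.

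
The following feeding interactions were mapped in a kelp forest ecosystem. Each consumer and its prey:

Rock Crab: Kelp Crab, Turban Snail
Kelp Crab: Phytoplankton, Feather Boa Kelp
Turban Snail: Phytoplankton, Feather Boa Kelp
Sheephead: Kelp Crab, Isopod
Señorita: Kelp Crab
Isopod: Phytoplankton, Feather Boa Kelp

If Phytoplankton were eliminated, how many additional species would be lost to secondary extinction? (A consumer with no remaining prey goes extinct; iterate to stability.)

Remove Phytoplankton.
Every predator of it retains at least one other prey: Kelp Crab still has Feather Boa Kelp; Isopod still has Feather Boa Kelp; Turban Snail still has Feather Boa Kelp.
No consumer loses all prey, so no secondary extinctions occur.

0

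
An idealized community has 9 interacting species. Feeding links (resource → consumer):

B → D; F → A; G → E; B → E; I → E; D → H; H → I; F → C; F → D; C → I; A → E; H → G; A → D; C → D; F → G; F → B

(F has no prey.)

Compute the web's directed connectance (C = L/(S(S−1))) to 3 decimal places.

C = 0.222

The web has S = 9 species and L = 16 feeding links.
C = L / (S(S−1)) = 16 / 72 = 0.2222 ≈ 0.222.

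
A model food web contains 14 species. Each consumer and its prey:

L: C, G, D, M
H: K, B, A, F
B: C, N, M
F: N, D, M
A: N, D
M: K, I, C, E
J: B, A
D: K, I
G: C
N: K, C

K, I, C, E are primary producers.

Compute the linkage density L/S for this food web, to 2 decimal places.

There are L = 27 links among S = 14 species.
L/S = 27/14 = 1.9286 ≈ 1.93.

L/S = 1.93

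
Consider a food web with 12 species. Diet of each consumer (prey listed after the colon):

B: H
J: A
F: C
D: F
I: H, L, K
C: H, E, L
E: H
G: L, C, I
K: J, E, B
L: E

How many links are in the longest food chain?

5 links

One longest chain: H → E → L → C → F → D.
It has 6 species and 5 links.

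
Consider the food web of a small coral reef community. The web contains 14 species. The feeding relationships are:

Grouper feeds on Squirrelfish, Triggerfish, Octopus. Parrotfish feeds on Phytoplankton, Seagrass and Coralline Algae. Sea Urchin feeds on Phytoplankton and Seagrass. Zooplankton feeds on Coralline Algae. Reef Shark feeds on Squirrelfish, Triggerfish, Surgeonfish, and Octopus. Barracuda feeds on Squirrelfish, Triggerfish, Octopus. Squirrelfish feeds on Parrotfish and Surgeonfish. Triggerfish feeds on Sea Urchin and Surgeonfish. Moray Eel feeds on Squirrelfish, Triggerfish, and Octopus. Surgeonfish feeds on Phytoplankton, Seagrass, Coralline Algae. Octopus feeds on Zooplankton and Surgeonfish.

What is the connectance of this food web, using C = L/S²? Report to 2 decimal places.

The web has S = 14 species and L = 28 feeding links.
C = L / S² = 28 / 196 = 0.1429 ≈ 0.14.

C = 0.14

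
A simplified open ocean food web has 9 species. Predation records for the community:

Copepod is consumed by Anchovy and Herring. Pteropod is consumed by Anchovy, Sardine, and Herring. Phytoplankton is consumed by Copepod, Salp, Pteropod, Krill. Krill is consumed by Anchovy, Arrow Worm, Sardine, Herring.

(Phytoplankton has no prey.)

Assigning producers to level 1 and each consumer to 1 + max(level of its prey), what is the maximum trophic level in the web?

Producers (level 1): Phytoplankton.
Phytoplankton → Pteropod → Sardine gives Sardine level 3.
No species has a prey at level 3, so no species reaches level 4.

3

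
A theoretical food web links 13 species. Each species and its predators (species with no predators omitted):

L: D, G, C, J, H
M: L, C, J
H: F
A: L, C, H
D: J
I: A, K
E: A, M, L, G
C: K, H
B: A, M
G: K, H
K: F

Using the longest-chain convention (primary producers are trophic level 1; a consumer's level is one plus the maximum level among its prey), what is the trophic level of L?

I is a producer → level 1.
A eats I (level 1); other prey at levels: E 1, B 1 → level 2.
L eats A (level 2); other prey at levels: E 1, M 2 → level 3.

Trophic level 3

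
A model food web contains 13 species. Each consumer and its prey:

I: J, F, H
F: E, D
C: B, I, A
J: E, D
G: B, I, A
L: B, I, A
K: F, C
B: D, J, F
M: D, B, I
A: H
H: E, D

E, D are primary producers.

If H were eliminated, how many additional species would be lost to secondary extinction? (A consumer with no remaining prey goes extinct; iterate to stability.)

Remove H.
Round 1: A (all prey gone) → extinct.
No further losses. Total secondary extinctions: 1.

1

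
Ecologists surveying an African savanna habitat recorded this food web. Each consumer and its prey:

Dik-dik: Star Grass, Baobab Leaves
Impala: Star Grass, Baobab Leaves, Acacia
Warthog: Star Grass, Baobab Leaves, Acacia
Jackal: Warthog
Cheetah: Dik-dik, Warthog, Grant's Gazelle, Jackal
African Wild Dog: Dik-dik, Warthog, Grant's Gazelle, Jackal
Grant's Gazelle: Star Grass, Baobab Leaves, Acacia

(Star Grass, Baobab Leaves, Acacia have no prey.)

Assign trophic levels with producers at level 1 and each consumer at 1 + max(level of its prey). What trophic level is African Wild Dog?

Trophic level 4

Star Grass is a producer → level 1.
Warthog eats Star Grass (level 1); other prey at levels: Baobab Leaves 1, Acacia 1 → level 2.
Jackal eats Warthog → level 3.
African Wild Dog eats Jackal (level 3); other prey at levels: Dik-dik 2, Warthog 2, Grant's Gazelle 2 → level 4.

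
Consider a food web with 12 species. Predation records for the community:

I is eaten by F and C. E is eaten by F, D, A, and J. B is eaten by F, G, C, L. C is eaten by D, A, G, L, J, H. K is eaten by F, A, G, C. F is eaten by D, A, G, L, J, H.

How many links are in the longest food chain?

2 links

One longest chain: E → F → A.
It has 3 species and 2 links.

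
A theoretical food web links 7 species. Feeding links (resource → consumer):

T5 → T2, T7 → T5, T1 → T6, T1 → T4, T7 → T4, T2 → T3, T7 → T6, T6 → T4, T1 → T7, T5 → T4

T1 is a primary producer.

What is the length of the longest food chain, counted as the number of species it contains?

One longest chain: T1 → T7 → T5 → T2 → T3.
It has 5 species and 4 links.

5 species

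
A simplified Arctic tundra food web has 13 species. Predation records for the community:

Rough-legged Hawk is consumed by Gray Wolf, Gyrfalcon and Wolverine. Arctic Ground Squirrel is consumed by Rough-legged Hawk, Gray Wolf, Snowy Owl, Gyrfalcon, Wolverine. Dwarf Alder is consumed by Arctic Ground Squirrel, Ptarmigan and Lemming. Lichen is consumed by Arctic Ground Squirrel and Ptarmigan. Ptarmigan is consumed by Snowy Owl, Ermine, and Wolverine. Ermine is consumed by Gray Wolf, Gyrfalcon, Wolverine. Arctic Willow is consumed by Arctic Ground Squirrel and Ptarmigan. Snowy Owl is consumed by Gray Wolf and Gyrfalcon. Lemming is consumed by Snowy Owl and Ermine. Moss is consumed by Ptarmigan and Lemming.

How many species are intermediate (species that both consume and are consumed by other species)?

Intermediate species (has both prey and predators): Arctic Ground Squirrel, Ptarmigan, Lemming, Ermine, Rough-legged Hawk, Snowy Owl.
Count: 6.

6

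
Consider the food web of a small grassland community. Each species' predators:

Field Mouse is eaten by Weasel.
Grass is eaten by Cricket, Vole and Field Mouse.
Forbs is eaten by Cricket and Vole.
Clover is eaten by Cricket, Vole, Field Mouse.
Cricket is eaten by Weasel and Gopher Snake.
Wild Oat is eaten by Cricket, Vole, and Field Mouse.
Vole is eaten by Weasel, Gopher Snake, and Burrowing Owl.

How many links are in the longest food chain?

2 links

One longest chain: Forbs → Vole → Burrowing Owl.
It has 3 species and 2 links.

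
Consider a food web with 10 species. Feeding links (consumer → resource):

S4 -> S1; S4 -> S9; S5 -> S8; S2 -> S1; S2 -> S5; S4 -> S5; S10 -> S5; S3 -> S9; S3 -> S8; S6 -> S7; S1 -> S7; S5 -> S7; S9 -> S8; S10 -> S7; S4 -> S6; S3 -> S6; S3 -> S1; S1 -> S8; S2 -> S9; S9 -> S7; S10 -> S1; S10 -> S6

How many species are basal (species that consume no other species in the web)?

Basal species (no prey listed): S7, S8.
Count: 2.

2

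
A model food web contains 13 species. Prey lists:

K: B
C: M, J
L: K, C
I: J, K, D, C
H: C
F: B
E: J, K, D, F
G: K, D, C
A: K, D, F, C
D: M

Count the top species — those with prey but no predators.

6

Top species (has prey, but nothing eats it): H, L, E, A, I, G.
Count: 6.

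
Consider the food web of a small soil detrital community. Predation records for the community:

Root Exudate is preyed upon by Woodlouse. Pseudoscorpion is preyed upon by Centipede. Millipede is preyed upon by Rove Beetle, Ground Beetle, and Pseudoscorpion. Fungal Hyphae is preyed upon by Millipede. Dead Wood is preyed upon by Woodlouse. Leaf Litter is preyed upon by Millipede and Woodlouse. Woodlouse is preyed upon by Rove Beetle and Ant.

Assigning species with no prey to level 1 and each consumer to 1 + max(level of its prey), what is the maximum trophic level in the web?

4

Basal resources (level 1): Dead Wood, Fungal Hyphae, Root Exudate, Leaf Litter.
Fungal Hyphae → Millipede → Pseudoscorpion → Centipede gives Centipede level 4.
No species has a prey at level 4, so no species reaches level 5.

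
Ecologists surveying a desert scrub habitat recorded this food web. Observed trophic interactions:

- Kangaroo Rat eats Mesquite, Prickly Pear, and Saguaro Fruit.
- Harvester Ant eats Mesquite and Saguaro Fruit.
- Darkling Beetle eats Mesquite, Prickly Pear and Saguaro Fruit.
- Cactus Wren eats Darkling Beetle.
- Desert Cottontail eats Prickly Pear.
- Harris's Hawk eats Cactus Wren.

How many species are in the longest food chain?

One longest chain: Prickly Pear → Darkling Beetle → Cactus Wren → Harris's Hawk.
It has 4 species and 3 links.

4 species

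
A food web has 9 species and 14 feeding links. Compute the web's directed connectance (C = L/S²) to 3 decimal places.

The web has S = 9 species and L = 14 feeding links.
C = L / S² = 14 / 81 = 0.1728 ≈ 0.173.

C = 0.173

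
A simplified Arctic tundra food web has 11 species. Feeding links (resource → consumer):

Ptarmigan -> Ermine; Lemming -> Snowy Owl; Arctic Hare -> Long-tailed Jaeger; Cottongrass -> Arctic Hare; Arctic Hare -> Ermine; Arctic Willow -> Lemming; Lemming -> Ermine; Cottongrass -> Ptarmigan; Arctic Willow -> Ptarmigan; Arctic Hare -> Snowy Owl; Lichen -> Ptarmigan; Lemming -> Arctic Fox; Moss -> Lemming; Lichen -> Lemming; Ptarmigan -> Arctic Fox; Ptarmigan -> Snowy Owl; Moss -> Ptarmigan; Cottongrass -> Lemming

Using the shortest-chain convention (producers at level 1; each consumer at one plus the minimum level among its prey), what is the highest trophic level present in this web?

Producers (level 1): Cottongrass, Moss, Lichen, Arctic Willow.
Following each consumer down to its lowest-level prey: Cottongrass → Arctic Hare → Ermine (levels 1 through 3).
All prey of Ermine (Arctic Hare 2, Ptarmigan 2, Lemming 2) are at level 2 or above, so Ermine is at level 1 + 2 = 3.
Every consumer has at least one prey at level 2 or below, so none exceeds level 3.

3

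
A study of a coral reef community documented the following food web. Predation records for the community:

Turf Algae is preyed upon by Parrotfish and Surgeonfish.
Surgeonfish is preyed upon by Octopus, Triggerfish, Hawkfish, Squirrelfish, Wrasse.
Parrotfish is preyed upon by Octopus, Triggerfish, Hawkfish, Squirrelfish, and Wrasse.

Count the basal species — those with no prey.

1

Basal species (no prey listed): Turf Algae.
Count: 1.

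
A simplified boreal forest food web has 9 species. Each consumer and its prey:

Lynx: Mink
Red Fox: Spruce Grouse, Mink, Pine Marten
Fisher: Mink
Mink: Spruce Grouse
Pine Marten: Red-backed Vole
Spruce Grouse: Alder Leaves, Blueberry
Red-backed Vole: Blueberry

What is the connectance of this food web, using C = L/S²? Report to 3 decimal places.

The web has S = 9 species and L = 10 feeding links.
C = L / S² = 10 / 81 = 0.1235 ≈ 0.123.

C = 0.123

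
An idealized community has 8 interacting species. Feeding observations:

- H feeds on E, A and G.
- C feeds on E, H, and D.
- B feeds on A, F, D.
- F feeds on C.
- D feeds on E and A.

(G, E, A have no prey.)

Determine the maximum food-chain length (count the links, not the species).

4 links

One longest chain: E → D → C → F → B.
It has 5 species and 4 links.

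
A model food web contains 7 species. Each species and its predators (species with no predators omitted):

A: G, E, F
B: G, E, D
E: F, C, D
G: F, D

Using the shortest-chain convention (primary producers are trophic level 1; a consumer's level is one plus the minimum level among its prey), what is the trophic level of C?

A is a producer → level 1.
E eats A → level 2.
C eats E → level 3.
No prey of C is below level 2, so 3 is the minimum.

Trophic level 3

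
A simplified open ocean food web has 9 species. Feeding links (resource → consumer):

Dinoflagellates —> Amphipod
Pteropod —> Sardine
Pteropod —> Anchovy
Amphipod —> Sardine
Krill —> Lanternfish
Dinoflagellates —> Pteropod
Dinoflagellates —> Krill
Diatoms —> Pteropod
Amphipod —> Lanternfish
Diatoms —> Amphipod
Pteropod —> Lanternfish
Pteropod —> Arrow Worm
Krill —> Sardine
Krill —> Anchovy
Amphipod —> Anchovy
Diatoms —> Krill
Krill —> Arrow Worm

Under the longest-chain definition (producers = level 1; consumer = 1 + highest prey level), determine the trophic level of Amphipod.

Dinoflagellates is a producer → level 1.
Amphipod eats Dinoflagellates (level 1); other prey at levels: Diatoms 1 → level 2.

Trophic level 2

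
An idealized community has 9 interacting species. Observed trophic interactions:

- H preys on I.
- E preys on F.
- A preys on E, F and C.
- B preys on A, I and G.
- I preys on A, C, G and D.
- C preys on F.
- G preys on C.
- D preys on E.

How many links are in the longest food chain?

4 links

One longest chain: F → E → D → I → B.
It has 5 species and 4 links.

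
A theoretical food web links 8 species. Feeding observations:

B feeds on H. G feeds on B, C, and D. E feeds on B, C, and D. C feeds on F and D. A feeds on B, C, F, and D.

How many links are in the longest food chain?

2 links

One longest chain: D → C → E.
It has 3 species and 2 links.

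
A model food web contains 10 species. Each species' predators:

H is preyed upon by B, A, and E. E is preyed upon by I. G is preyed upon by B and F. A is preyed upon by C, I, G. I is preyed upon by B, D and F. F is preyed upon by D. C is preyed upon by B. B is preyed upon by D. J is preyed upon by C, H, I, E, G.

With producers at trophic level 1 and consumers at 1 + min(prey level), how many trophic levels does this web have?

3

Producers (level 1): J.
Following each consumer down to its lowest-level prey: J → I → D (levels 1 through 3).
All prey of D (I 2, B 3, F 3) are at level 2 or above, so D is at level 1 + 2 = 3.
Every consumer has at least one prey at level 2 or below, so none exceeds level 3.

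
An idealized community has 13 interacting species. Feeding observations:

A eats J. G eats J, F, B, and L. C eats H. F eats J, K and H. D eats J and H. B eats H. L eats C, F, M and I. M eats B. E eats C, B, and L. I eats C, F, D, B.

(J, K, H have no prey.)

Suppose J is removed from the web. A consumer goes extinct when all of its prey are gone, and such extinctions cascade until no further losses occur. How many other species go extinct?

1

Remove J.
Round 1: A (all prey gone) → extinct.
No further losses. Total secondary extinctions: 1.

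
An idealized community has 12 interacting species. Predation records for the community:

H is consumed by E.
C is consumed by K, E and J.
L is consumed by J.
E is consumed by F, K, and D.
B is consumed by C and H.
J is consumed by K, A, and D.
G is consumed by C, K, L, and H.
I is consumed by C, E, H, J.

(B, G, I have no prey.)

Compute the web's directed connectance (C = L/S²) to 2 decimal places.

The web has S = 12 species and L = 21 feeding links.
C = L / S² = 21 / 144 = 0.1458 ≈ 0.15.

C = 0.15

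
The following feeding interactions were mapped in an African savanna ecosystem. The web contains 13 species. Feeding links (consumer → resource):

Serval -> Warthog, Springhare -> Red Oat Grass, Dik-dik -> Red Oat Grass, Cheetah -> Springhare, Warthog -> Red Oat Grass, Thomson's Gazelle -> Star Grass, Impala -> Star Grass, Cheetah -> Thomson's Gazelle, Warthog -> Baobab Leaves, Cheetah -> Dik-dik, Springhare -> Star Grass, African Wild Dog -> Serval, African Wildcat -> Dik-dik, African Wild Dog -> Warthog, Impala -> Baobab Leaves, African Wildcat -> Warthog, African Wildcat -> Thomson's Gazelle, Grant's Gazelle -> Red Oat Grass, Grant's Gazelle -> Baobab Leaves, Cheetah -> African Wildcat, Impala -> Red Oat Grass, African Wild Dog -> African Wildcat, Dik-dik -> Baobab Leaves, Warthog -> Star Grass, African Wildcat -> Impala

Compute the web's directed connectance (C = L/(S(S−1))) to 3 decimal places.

The web has S = 13 species and L = 25 feeding links.
C = L / (S(S−1)) = 25 / 156 = 0.1603 ≈ 0.160.

C = 0.160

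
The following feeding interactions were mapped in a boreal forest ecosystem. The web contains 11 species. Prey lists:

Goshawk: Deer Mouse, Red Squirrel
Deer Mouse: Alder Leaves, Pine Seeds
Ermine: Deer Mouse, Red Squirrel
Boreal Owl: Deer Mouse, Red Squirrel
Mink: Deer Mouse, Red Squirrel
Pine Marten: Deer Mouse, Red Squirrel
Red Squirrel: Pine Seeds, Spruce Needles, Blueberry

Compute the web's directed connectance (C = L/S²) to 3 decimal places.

C = 0.124

The web has S = 11 species and L = 15 feeding links.
C = L / S² = 15 / 121 = 0.1240 ≈ 0.124.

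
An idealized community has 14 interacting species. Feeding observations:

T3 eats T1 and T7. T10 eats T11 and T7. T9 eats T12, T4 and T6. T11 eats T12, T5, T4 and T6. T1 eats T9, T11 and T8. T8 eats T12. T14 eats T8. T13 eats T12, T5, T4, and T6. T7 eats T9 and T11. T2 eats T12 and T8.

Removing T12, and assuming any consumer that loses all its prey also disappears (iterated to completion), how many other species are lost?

Remove T12.
Round 1: T8 (all prey gone) → extinct.
Round 2: T2 (all prey gone), T14 (all prey gone) → extinct.
No further losses. Total secondary extinctions: 3.

3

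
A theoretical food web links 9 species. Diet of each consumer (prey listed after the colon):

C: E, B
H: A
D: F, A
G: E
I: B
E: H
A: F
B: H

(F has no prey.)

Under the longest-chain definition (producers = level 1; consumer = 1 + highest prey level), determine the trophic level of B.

Trophic level 4

F is a producer → level 1.
A eats F → level 2.
H eats A → level 3.
B eats H → level 4.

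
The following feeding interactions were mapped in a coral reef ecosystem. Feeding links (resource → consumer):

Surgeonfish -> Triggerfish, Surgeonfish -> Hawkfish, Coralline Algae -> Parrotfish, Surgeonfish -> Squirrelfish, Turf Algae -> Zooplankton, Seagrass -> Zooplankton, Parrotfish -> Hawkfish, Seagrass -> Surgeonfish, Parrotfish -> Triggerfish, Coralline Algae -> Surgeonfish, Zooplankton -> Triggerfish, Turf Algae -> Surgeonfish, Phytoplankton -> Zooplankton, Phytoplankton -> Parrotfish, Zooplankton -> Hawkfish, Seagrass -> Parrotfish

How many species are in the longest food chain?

One longest chain: Coralline Algae → Surgeonfish → Hawkfish.
It has 3 species and 2 links.

3 species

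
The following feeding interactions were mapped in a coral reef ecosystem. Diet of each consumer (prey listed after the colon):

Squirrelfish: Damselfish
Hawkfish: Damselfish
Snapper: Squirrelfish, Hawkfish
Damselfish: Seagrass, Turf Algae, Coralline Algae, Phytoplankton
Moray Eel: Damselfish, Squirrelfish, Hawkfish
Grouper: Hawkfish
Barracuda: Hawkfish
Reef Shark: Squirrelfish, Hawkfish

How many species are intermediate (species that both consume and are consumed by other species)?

3

Intermediate species (has both prey and predators): Damselfish, Squirrelfish, Hawkfish.
Count: 3.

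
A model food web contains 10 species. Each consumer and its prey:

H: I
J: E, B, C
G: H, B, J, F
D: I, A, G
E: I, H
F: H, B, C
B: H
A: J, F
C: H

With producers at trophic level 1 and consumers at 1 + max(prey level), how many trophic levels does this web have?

Producers (level 1): I.
I → H → E → J → G → D gives D level 6.
No species has a prey at level 6, so no species reaches level 7.

6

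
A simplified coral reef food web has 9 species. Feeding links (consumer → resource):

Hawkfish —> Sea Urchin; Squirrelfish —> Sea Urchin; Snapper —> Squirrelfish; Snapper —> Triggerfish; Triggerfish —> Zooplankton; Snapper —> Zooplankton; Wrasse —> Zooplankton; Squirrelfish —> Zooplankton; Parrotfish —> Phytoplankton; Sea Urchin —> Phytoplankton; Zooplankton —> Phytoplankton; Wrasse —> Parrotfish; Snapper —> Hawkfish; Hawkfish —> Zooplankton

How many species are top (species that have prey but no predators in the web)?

2

Top species (has prey, but nothing eats it): Wrasse, Snapper.
Count: 2.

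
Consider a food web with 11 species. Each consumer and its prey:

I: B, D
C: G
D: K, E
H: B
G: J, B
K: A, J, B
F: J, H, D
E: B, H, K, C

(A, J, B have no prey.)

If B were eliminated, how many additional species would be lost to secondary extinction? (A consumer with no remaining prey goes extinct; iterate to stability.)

1

Remove B.
Round 1: H (all prey gone) → extinct.
No further losses. Total secondary extinctions: 1.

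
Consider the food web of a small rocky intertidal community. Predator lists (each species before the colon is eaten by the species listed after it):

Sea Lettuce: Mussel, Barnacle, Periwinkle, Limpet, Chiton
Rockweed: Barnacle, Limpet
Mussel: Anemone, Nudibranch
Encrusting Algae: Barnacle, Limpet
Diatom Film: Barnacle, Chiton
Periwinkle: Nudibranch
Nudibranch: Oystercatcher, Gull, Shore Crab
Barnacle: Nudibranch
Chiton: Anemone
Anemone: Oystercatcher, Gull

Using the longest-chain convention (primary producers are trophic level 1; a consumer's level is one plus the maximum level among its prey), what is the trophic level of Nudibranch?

Trophic level 3

Sea Lettuce is a producer → level 1.
Mussel eats Sea Lettuce → level 2.
Nudibranch eats Mussel (level 2); other prey at levels: Barnacle 2, Periwinkle 2 → level 3.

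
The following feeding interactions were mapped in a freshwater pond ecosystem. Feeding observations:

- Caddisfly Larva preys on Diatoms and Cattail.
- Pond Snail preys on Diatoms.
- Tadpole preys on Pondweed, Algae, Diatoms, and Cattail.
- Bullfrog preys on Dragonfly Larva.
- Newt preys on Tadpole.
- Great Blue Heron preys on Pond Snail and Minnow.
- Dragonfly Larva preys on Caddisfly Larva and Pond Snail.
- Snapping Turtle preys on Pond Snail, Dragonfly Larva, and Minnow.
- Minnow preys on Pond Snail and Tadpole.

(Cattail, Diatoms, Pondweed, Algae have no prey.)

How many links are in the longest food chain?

One longest chain: Cattail → Caddisfly Larva → Dragonfly Larva → Bullfrog.
It has 4 species and 3 links.

3 links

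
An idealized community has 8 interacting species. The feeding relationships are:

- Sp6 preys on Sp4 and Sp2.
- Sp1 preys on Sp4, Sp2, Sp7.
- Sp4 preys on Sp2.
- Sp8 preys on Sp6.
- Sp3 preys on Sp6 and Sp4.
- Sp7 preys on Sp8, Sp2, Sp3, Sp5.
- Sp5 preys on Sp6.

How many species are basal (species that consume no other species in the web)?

1

Basal species (no prey listed): Sp2.
Count: 1.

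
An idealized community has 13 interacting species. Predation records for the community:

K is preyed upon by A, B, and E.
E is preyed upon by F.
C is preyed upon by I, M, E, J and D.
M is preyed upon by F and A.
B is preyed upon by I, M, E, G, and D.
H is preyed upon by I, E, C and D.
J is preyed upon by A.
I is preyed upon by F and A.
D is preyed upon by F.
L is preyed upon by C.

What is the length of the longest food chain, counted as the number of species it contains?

4 species

One longest chain: L → C → D → F.
It has 4 species and 3 links.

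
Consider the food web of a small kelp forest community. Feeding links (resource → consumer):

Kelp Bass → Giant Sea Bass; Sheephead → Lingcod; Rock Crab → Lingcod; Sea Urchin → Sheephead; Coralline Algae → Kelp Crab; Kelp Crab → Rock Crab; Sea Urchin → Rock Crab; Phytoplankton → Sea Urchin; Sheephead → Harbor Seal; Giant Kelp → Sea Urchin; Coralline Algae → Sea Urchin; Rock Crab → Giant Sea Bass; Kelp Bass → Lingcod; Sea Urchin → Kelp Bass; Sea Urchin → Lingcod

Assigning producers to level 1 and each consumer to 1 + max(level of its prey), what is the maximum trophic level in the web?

4

Producers (level 1): Phytoplankton, Coralline Algae, Giant Kelp.
Coralline Algae → Kelp Crab → Rock Crab → Giant Sea Bass gives Giant Sea Bass level 4.
No species has a prey at level 4, so no species reaches level 5.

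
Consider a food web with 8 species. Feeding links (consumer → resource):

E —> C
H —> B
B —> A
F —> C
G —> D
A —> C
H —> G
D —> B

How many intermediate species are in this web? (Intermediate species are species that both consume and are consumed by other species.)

Intermediate species (has both prey and predators): A, B, D, G.
Count: 4.

4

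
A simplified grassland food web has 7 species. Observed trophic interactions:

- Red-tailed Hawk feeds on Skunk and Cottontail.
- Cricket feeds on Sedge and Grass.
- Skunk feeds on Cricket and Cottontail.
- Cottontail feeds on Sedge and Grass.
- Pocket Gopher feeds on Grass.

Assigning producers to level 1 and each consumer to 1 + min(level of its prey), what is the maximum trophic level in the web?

Producers (level 1): Grass, Sedge.
Following each consumer down to its lowest-level prey: Grass → Cricket → Skunk (levels 1 through 3).
All prey of Skunk (Cricket 2, Cottontail 2) are at level 2 or above, so Skunk is at level 1 + 2 = 3.
Every consumer has at least one prey at level 2 or below, so none exceeds level 3.

3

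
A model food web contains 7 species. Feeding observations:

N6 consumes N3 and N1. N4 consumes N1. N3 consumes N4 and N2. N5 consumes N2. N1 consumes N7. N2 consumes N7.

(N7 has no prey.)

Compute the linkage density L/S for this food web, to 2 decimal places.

L/S = 1.14

There are L = 8 links among S = 7 species.
L/S = 8/7 = 1.1429 ≈ 1.14.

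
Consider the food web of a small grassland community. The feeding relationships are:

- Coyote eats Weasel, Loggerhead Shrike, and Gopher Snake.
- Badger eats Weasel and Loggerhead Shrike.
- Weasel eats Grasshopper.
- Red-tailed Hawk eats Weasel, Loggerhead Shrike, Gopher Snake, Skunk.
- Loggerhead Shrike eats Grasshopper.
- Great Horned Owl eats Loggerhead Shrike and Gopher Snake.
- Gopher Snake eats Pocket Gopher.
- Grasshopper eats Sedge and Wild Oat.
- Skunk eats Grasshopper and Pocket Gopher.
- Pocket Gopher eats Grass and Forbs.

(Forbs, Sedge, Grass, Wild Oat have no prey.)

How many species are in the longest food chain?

One longest chain: Sedge → Grasshopper → Weasel → Badger.
It has 4 species and 3 links.

4 species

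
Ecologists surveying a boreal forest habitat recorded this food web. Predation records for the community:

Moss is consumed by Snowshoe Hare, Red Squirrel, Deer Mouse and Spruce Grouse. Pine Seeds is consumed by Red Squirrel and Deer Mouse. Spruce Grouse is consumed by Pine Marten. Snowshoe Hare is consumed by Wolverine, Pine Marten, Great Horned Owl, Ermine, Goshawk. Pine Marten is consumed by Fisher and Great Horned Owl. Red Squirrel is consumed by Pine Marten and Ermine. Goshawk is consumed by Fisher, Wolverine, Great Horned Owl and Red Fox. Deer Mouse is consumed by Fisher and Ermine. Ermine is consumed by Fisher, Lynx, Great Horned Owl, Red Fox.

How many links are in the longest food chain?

3 links

One longest chain: Moss → Snowshoe Hare → Ermine → Red Fox.
It has 4 species and 3 links.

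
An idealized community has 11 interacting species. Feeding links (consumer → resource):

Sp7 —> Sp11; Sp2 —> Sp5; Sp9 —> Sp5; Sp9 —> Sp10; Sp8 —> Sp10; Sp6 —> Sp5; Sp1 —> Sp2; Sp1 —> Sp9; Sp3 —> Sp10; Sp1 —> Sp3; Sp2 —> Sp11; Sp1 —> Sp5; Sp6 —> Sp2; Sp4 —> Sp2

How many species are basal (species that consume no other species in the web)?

3

Basal species (no prey listed): Sp5, Sp10, Sp11.
Count: 3.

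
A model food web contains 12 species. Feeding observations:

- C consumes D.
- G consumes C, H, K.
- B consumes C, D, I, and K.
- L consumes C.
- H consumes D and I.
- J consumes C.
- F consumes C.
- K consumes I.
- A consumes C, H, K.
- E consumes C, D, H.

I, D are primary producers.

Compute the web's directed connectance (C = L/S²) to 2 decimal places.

C = 0.14

The web has S = 12 species and L = 20 feeding links.
C = L / S² = 20 / 144 = 0.1389 ≈ 0.14.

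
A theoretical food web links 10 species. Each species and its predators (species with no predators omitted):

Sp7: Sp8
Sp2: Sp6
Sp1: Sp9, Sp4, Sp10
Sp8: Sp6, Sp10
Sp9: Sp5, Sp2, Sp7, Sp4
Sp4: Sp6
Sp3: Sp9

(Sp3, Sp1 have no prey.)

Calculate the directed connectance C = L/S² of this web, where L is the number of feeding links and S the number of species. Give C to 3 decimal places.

The web has S = 10 species and L = 13 feeding links.
C = L / S² = 13 / 100 = 0.1300 ≈ 0.130.

C = 0.130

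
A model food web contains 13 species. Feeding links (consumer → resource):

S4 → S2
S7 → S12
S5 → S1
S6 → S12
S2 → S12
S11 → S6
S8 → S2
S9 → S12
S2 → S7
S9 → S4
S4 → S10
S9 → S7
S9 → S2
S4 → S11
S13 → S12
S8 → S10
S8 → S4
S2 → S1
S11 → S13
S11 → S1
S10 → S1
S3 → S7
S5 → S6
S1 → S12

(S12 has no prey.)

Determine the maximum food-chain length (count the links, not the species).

4 links

One longest chain: S12 → S1 → S10 → S4 → S9.
It has 5 species and 4 links.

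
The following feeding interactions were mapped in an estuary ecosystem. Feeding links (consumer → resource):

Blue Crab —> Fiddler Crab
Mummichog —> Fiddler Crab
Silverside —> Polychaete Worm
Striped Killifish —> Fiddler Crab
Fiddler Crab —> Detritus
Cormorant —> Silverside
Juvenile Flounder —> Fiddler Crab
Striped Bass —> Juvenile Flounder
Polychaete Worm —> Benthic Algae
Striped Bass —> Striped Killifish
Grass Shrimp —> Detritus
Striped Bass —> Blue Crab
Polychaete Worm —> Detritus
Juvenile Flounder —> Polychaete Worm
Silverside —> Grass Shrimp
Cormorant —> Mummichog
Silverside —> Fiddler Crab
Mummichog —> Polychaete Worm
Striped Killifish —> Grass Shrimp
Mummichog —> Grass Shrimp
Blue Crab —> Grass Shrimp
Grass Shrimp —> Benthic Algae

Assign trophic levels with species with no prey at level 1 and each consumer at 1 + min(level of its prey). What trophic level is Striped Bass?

Benthic Algae has no prey (basal) → level 1.
Grass Shrimp eats Benthic Algae → level 2.
Striped Killifish eats Grass Shrimp → level 3.
Striped Bass eats Striped Killifish → level 4.
No prey of Striped Bass is below level 3, so 4 is the minimum.

Trophic level 4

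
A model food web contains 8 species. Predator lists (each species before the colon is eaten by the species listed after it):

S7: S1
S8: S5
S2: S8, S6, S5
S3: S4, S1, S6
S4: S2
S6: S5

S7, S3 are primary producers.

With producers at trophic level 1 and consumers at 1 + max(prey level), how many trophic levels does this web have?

5

Producers (level 1): S7, S3.
S3 → S4 → S2 → S8 → S5 gives S5 level 5.
No species has a prey at level 5, so no species reaches level 6.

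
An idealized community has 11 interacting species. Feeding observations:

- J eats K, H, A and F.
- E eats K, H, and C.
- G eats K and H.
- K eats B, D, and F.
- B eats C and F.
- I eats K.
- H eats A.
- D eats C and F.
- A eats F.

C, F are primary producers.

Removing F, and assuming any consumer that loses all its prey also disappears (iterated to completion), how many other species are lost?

2

Remove F.
Round 1: A (all prey gone) → extinct.
Round 2: H (all prey gone) → extinct.
No further losses. Total secondary extinctions: 2.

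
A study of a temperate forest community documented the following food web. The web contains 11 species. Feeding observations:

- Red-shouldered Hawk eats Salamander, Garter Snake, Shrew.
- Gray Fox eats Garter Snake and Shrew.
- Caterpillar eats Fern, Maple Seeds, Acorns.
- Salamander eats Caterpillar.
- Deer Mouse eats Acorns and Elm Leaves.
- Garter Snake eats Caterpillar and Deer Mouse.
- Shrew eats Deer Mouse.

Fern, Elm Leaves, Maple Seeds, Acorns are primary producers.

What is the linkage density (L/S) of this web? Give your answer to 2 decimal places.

L/S = 1.27

There are L = 14 links among S = 11 species.
L/S = 14/11 = 1.2727 ≈ 1.27.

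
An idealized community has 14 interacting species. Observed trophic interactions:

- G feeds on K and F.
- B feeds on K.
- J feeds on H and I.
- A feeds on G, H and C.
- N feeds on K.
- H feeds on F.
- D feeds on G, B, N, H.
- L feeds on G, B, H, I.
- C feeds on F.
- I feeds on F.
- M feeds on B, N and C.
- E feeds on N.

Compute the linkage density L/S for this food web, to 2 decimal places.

There are L = 24 links among S = 14 species.
L/S = 24/14 = 1.7143 ≈ 1.71.

L/S = 1.71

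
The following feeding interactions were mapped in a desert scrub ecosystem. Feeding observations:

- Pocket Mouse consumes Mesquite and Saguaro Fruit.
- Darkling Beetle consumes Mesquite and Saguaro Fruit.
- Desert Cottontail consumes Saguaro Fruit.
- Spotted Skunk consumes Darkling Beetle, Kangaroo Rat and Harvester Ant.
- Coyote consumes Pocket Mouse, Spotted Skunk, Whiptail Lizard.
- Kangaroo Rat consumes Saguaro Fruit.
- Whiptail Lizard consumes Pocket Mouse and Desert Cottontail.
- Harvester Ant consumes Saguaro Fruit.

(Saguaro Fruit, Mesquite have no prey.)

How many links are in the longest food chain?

3 links

One longest chain: Saguaro Fruit → Desert Cottontail → Whiptail Lizard → Coyote.
It has 4 species and 3 links.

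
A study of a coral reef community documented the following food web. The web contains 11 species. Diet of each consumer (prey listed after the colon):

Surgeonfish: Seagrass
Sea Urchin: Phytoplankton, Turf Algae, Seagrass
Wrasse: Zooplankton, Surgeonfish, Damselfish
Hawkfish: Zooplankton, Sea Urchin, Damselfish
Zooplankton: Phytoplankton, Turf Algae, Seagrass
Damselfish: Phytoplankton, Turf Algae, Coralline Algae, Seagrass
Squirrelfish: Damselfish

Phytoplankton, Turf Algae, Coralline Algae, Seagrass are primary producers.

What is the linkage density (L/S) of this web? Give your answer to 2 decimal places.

L/S = 1.64

There are L = 18 links among S = 11 species.
L/S = 18/11 = 1.6364 ≈ 1.64.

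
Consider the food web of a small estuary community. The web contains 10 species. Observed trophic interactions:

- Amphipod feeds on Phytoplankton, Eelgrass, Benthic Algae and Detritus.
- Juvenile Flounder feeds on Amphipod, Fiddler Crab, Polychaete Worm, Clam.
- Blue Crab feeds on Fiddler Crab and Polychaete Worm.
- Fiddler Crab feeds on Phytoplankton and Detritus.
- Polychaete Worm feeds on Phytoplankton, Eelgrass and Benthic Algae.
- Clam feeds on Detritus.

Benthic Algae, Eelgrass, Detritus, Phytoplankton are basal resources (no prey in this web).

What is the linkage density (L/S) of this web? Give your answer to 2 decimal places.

There are L = 16 links among S = 10 species.
L/S = 16/10 = 1.6000 ≈ 1.60.

L/S = 1.60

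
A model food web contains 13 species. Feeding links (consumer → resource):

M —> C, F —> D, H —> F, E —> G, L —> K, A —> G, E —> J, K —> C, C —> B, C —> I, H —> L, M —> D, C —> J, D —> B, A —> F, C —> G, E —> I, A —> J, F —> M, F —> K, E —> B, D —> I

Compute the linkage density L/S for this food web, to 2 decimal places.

There are L = 22 links among S = 13 species.
L/S = 22/13 = 1.6923 ≈ 1.69.

L/S = 1.69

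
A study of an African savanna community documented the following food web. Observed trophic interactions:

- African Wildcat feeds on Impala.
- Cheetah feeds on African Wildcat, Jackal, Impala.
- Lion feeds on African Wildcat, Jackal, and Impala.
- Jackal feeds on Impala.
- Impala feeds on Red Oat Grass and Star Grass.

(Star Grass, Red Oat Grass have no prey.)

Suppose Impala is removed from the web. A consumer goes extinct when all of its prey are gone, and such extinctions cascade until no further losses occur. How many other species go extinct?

Remove Impala.
Round 1: African Wildcat (all prey gone), Jackal (all prey gone) → extinct.
Round 2: Cheetah (all prey gone), Lion (all prey gone) → extinct.
No further losses. Total secondary extinctions: 4.

4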